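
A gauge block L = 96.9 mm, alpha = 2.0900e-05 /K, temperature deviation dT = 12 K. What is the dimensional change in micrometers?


dL = L * alpha * dT
= 96.9 * 2.0900e-05 * 12
= 0.0243025 mm
dL_um = 0.0243025 * 1000 = 24.3025 um

24.3025


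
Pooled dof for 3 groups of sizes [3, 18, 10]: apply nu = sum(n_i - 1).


nu = sum_i (n_i - 1)
nu = ((3 - 1) + (18 - 1) + (10 - 1))
nu = 2 + 17 + 9
nu = 28

28


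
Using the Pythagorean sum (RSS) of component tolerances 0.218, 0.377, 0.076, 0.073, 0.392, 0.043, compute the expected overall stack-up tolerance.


RSS = sqrt(0.218^2 + 0.377^2 + 0.076^2 + 0.073^2 + 0.392^2 + 0.043^2)
= sqrt(0.356271)
= 0.5969

0.5969


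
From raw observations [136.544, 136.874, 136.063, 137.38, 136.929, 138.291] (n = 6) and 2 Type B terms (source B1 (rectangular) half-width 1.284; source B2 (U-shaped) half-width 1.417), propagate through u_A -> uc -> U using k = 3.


mean = (136.544 + 136.874 + 136.063 + 137.38 + 136.929 + 138.291) / 6 = 137.0135
s = sqrt(sum((x - mean)^2)/(n-1)) = 0.76378132
u_A = s / sqrt(n) = 0.76378132 / sqrt(6) = 0.31181242
u_B1 = 1.284 / sqrt(3) = 0.74131775
u_B2 = 1.417 / sqrt(2) = 1.0019703
uc = sqrt(0.31181242^2 + 0.74131775^2 + 1.0019703^2) = 1.2848048
U = k * uc = 3 * 1.2848048
U = 3.8544

3.8544


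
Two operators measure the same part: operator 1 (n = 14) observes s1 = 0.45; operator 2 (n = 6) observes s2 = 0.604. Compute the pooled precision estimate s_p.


s_p = sqrt(((n1-1)*s1^2 + (n2-1)*s2^2) / (n1+n2-2))
numerator = (14-1)*0.45^2 + (6-1)*0.604^2 = 2.6325 + 1.82408 = 4.45658
denominator = 14 + 6 - 2 = 18
s_p^2 = 4.45658 / 18 = 0.24758778
s_p = sqrt(0.24758778) = 0.4976

0.4976


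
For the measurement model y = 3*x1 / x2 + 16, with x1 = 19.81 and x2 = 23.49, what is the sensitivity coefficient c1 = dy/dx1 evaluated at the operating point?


y = 3*x1 / x2 + 16
dy/dx1 = 3/x2
Evaluate at x2 = 23.49: c1 = 3 / 23.49
c1 = 0.1277

0.1277


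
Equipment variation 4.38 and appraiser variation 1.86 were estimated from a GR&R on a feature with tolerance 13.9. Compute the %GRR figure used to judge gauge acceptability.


GRR = sqrt(EV^2 + AV^2) = sqrt(4.38^2 + 1.86^2) = 4.7585712
%GRR = GRR / tol * 100 = 4.7585712 / 13.9 * 100
%GRR = 34.2343

34.2343


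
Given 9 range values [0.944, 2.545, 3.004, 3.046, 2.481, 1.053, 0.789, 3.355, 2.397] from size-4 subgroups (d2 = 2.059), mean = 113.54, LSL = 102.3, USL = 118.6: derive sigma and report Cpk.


R_bar = (0.944 + 2.545 + 3.004 + 3.046 + 2.481 + 1.053 + 0.789 + 3.355 + 2.397) / 9 = 2.1793333
sigma = R_bar / d2 = 2.1793333 / 2.059 = 1.0584426
Cp = (USL - LSL)/(6*sigma) = (118.6 - 102.3)/(6*1.0584426) = 2.5667
Cpu = (118.6 - 113.54)/(3*1.0584426) = 1.5935
Cpl = (113.54 - 102.3)/(3*1.0584426) = 3.5398
Cpk = min(Cpu, Cpl) = 1.5935

1.5935


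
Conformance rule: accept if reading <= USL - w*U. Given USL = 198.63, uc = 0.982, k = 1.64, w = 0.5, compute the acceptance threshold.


U = k * uc = 1.64 * 0.982 = 1.61048
guard band g = w * U = 0.5 * 1.61048 = 0.80524
AL = USL - g = 198.63 - 0.80524
AL = 197.8248

197.8248


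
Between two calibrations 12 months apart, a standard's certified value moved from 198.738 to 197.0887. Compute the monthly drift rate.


rate = (v2 - v1) / months
= (197.0887 - 198.738) / 12
= -1.6493 / 12
= -0.1374

-0.1374


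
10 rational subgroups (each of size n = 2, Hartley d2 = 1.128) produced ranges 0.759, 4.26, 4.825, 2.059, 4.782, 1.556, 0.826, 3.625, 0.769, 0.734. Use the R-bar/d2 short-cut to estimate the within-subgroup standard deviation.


R_bar = (0.759 + 4.26 + 4.825 + 2.059 + 4.782 + 1.556 + 0.826 + 3.625 + 0.769 + 0.734) / 10
R_bar = 24.195 / 10 = 2.4195
sigma_hat = R_bar / d2 = 2.4195 / 1.128 = 2.1449

2.1449


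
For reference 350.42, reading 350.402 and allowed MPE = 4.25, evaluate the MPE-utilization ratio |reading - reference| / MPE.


e = indication - reference = 350.402 - 350.42 = -0.0180
|e| = 0.0180
ratio = |e| / MPE = 0.0180 / 4.25
ratio = 0.0042

0.0042


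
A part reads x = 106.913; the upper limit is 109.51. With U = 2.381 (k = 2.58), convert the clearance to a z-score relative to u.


u = U / k = 2.381 / 2.58 = 0.92286822
margin = |USL - x| = |109.51 - 106.913| = 2.597
z = margin / u = 2.597 / 0.92286822
z = 2.8141

2.8141


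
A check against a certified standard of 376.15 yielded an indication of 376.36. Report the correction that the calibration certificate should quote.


Correction = standard - reading
= 376.15 - 376.36
= -0.2100

-0.2100


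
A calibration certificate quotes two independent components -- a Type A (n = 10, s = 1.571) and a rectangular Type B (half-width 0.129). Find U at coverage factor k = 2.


u_A = s / sqrt(n) = 1.571 / sqrt(10) = 0.49679382
u_B = half_width / sqrt(3) = 0.129 / sqrt(3) = 0.074478185
uc = sqrt(u_A^2 + u_B^2) = sqrt(0.49679382^2 + 0.074478185^2) = 0.5023456
U = k * uc = 2 * 0.5023456
U = 1.0047

1.0047


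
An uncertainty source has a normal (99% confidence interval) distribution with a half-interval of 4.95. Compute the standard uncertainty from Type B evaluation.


u_B = half_width / 2.576
u_B = 4.95 / 2.576
u_B = 1.9216

1.9216


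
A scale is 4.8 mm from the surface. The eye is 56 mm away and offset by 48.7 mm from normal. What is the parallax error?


error = h * offset / d
= 4.8 * 48.7 / 56
= 4.1743

4.1743


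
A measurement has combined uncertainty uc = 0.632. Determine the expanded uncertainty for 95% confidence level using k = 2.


U = k * uc
U = 2 * 0.632
U = 1.2640

1.2640


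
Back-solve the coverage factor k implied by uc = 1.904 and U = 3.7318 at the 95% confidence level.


k = U / uc
k = 3.7318 / 1.904
k = 1.96

1.96


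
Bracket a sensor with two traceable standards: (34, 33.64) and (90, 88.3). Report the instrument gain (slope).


slope = (y2 - y1) / (x2 - x1)
= (88.3 - 33.64) / (90 - 34)
= 54.6600 / 56
= 0.9761

0.9761


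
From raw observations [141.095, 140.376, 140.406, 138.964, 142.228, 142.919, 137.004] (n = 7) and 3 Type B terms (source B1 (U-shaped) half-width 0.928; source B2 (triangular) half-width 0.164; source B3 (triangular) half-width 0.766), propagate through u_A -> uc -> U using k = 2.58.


mean = (141.095 + 140.376 + 140.406 + 138.964 + 142.228 + 142.919 + 137.004) / 7 = 140.4274286
s = sqrt(sum((x - mean)^2)/(n-1)) = 1.9899844
u_A = s / sqrt(n) = 1.9899844 / sqrt(7) = 0.75214341
u_B1 = 0.928 / sqrt(2) = 0.65619509
u_B2 = 0.164 / sqrt(6) = 0.06695272
u_B3 = 0.766 / sqrt(6) = 0.31271819
uc = sqrt(0.75214341^2 + 0.65619509^2 + 0.06695272^2 + 0.31271819^2) = 1.048135
U = k * uc = 2.58 * 1.048135
U = 2.7042

2.7042


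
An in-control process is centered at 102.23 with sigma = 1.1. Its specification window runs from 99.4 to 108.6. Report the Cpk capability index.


Cpu = (USL - mean) / (3*sigma) = (108.6 - 102.23) / (3*1.1) = 1.9303
Cpl = (mean - LSL) / (3*sigma) = (102.23 - 99.4) / (3*1.1) = 0.8576
Cpk = min(Cpu, Cpl) = 0.8576

0.8576


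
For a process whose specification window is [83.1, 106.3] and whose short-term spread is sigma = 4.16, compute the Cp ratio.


Cp = (USL - LSL) / (6 * sigma)
= (106.3 - 83.1) / (6 * 4.16)
= 23.2000 / 24.9600
= 0.9295

0.9295


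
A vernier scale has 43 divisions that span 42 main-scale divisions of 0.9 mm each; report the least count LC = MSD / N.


LC = MSD / n_div
= 0.9 / 43
= 0.0209

0.0209


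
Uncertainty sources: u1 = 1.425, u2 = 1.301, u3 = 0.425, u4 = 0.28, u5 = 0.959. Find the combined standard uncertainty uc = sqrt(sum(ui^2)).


uc = sqrt(1.425^2 + 1.301^2 + 0.425^2 + 0.28^2 + 0.959^2)
uc = sqrt(4.901932)
uc = 2.2140

2.2140


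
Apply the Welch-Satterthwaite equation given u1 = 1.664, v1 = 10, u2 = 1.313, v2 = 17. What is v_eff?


uc = sqrt(u1^2 + u2^2) = sqrt(1.664^2 + 1.313^2) = 2.1196379
v_eff = uc^4 / (u1^4/v1 + u2^4/v2)
= 2.1196379^4 / (1.664^4/10 + 1.313^4/17)
= 20.185834 / 0.9415061
v_eff = 21.4399

21.4399


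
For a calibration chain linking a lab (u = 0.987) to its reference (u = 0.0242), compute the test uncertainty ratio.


TUR = u_lab / u_ref
= 0.987 / 0.0242
= 40.7851

40.7851


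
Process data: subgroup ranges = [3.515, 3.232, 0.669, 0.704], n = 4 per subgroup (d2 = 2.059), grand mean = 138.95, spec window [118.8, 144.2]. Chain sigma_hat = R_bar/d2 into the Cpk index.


R_bar = (3.515 + 3.232 + 0.669 + 0.704) / 4 = 2.03
sigma = R_bar / d2 = 2.03 / 2.059 = 0.98591549
Cp = (USL - LSL)/(6*sigma) = (144.2 - 118.8)/(6*0.98591549) = 4.2938
Cpu = (144.2 - 138.95)/(3*0.98591549) = 1.7750
Cpl = (138.95 - 118.8)/(3*0.98591549) = 6.8126
Cpk = min(Cpu, Cpl) = 1.7750

1.7750


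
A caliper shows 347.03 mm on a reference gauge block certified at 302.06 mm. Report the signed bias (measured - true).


Systematic error = measured - true
= 347.03 - 302.06
= 44.9700

44.9700


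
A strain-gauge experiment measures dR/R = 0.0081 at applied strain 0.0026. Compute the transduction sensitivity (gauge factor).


GF = (dR/R) / epsilon
= 0.0081 / 0.0026
= 3.1154

3.1154


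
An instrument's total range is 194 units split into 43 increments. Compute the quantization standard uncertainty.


resolution = range / divisions
resolution = 194 / 43 = 4.5116279
u_res = resolution / (2*sqrt(3))
u_res = 4.5116279 / 3.4641016
u_res = 1.3024

1.3024


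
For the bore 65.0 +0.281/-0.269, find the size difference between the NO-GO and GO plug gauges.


GO = nominal - lower_tol (smallest hole = maximum material condition)
GO = 65.0 - 0.269 = 64.731
NO-GO = nominal + upper_tol (largest hole = least material condition)
NO-GO = 65.0 + 0.281 = 65.281
spread = NO-GO - GO = 65.281 - 64.731 = 0.5500

0.5500


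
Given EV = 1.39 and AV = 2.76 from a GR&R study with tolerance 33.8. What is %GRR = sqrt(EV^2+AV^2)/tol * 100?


GRR = sqrt(EV^2 + AV^2) = sqrt(1.39^2 + 2.76^2) = 3.0902589
%GRR = GRR / tol * 100 = 3.0902589 / 33.8 * 100
%GRR = 9.1428

9.1428


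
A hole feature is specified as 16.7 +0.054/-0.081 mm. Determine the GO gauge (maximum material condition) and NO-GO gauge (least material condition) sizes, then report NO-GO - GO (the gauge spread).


GO = nominal - lower_tol (smallest hole = maximum material condition)
GO = 16.7 - 0.081 = 16.619
NO-GO = nominal + upper_tol (largest hole = least material condition)
NO-GO = 16.7 + 0.054 = 16.754
spread = NO-GO - GO = 16.754 - 16.619 = 0.1350

0.1350


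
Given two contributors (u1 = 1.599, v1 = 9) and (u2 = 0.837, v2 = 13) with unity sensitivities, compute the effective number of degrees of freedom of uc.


uc = sqrt(u1^2 + u2^2) = sqrt(1.599^2 + 0.837^2) = 1.8048186
v_eff = uc^4 / (u1^4/v1 + u2^4/v2)
= 1.8048186^4 / (1.599^4/9 + 0.837^4/13)
= 10.61046 / 0.76411265
v_eff = 13.8860

13.8860


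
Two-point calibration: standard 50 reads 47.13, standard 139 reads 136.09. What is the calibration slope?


slope = (y2 - y1) / (x2 - x1)
= (136.09 - 47.13) / (139 - 50)
= 88.9600 / 89
= 0.9996

0.9996


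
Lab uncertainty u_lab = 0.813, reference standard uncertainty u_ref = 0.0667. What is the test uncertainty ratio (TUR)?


TUR = u_lab / u_ref
= 0.813 / 0.0667
= 12.1889

12.1889


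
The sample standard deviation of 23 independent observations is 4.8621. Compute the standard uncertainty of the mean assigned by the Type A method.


u_A = s / sqrt(n)
u_A = 4.8621 / sqrt(23)
u_A = 4.8621 / 4.7958315
u_A = 1.0138

1.0138


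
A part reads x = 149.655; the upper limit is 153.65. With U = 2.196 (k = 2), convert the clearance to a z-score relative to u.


u = U / k = 2.196 / 2 = 1.098
margin = |USL - x| = |153.65 - 149.655| = 3.995
z = margin / u = 3.995 / 1.098
z = 3.6384

3.6384


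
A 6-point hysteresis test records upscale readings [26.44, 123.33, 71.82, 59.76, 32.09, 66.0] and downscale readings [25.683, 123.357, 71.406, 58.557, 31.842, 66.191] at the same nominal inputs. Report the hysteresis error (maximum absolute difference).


|26.44 - 25.683| = 0.7570
|123.33 - 123.357| = 0.0270
|71.82 - 71.406| = 0.4140
|59.76 - 58.557| = 1.2030
|32.09 - 31.842| = 0.2480
|66.0 - 66.191| = 0.1910
hysteresis = max(diffs) = 1.2030

1.2030


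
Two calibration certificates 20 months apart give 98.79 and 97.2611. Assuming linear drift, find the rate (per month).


rate = (v2 - v1) / months
= (97.2611 - 98.79) / 20
= -1.5289 / 20
= -0.0764

-0.0764


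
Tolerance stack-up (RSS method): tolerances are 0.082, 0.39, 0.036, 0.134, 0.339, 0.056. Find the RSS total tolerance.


RSS = sqrt(0.082^2 + 0.39^2 + 0.036^2 + 0.134^2 + 0.339^2 + 0.056^2)
= sqrt(0.296133)
= 0.5442

0.5442


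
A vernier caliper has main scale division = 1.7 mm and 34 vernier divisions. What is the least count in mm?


LC = MSD / n_div
= 1.7 / 34
= 0.0500

0.0500


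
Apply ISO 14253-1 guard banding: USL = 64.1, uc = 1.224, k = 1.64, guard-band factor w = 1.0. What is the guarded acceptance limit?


U = k * uc = 1.64 * 1.224 = 2.00736
guard band g = w * U = 1.0 * 2.00736 = 2.00736
AL = USL - g = 64.1 - 2.00736
AL = 62.0926

62.0926


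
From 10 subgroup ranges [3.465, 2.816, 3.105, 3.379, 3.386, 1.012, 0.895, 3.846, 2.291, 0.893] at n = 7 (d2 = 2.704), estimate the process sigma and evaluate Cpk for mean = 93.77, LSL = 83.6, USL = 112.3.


R_bar = (3.465 + 2.816 + 3.105 + 3.379 + 3.386 + 1.012 + 0.895 + 3.846 + 2.291 + 0.893) / 10 = 2.5088
sigma = R_bar / d2 = 2.5088 / 2.704 = 0.92781065
Cp = (USL - LSL)/(6*sigma) = (112.3 - 83.6)/(6*0.92781065) = 5.1555
Cpu = (112.3 - 93.77)/(3*0.92781065) = 6.6572
Cpl = (93.77 - 83.6)/(3*0.92781065) = 3.6538
Cpk = min(Cpu, Cpl) = 3.6538

3.6538


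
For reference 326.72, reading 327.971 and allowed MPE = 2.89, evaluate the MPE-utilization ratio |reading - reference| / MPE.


e = indication - reference = 327.971 - 326.72 = 1.2510
|e| = 1.2510
ratio = |e| / MPE = 1.2510 / 2.89
ratio = 0.4329

0.4329


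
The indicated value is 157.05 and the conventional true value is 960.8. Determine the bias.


Systematic error = measured - true
= 157.05 - 960.8
= -803.7500

-803.7500


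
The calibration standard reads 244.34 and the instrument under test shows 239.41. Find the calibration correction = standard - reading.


Correction = standard - reading
= 244.34 - 239.41
= 4.9300

4.9300


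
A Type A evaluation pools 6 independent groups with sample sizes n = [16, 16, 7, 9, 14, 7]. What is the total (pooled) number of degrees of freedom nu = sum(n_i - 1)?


nu = sum_i (n_i - 1)
nu = ((16 - 1) + (16 - 1) + (7 - 1) + (9 - 1) + (14 - 1) + (7 - 1))
nu = 15 + 15 + 6 + 8 + 13 + 6
nu = 63

63


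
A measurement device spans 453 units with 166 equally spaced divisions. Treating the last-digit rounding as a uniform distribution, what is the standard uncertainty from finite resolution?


resolution = range / divisions
resolution = 453 / 166 = 2.7289157
u_res = resolution / (2*sqrt(3))
u_res = 2.7289157 / 3.4641016
u_res = 0.7878

0.7878


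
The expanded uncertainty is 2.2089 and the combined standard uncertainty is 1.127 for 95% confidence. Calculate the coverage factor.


k = U / uc
k = 2.2089 / 1.127
k = 1.96

1.96


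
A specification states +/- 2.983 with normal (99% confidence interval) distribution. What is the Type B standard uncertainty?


u_B = half_width / 2.576
u_B = 2.983 / 2.576
u_B = 1.1580

1.1580


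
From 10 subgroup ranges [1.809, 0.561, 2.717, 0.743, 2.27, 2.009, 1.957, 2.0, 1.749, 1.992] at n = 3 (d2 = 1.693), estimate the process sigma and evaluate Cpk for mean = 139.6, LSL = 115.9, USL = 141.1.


R_bar = (1.809 + 0.561 + 2.717 + 0.743 + 2.27 + 2.009 + 1.957 + 2.0 + 1.749 + 1.992) / 10 = 1.7807
sigma = R_bar / d2 = 1.7807 / 1.693 = 1.0518015
Cp = (USL - LSL)/(6*sigma) = (141.1 - 115.9)/(6*1.0518015) = 3.9931
Cpu = (141.1 - 139.6)/(3*1.0518015) = 0.4754
Cpl = (139.6 - 115.9)/(3*1.0518015) = 7.5109
Cpk = min(Cpu, Cpl) = 0.4754

0.4754


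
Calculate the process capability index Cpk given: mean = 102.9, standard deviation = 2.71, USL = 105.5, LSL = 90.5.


Cpu = (USL - mean) / (3*sigma) = (105.5 - 102.9) / (3*2.71) = 0.3198
Cpl = (mean - LSL) / (3*sigma) = (102.9 - 90.5) / (3*2.71) = 1.5252
Cpk = min(Cpu, Cpl) = 0.3198

0.3198


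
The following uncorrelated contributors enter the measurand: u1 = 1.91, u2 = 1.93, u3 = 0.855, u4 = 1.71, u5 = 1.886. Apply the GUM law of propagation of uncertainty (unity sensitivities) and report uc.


uc = sqrt(1.91^2 + 1.93^2 + 0.855^2 + 1.71^2 + 1.886^2)
uc = sqrt(14.585121)
uc = 3.8190

3.8190


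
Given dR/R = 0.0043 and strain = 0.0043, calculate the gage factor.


GF = (dR/R) / epsilon
= 0.0043 / 0.0043
= 1.0000

1.0000


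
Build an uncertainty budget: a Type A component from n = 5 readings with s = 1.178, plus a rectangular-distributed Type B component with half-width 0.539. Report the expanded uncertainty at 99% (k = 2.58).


u_A = s / sqrt(n) = 1.178 / sqrt(5) = 0.52681762
u_B = half_width / sqrt(3) = 0.539 / sqrt(3) = 0.3111918
uc = sqrt(u_A^2 + u_B^2) = sqrt(0.52681762^2 + 0.3111918^2) = 0.61186366
U = k * uc = 2.58 * 0.61186366
U = 1.5786

1.5786


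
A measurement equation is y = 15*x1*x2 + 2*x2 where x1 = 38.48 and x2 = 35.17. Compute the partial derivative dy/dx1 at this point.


y = 15*x1*x2 + 2*x2
dy/dx1 = 15*x2
Evaluate at x2 = 35.17: c1 = 15 * 35.17
c1 = 527.5500

527.5500


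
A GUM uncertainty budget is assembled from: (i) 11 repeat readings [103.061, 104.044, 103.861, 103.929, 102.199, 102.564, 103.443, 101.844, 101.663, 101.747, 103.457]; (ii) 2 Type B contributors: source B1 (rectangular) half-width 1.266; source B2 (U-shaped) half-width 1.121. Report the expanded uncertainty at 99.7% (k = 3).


mean = (103.061 + 104.044 + 103.861 + 103.929 + 102.199 + 102.564 + 103.443 + 101.844 + 101.663 + 101.747 + 103.457) / 11 = 102.892
s = sqrt(sum((x - mean)^2)/(n-1)) = 0.92197744
u_A = s / sqrt(n) = 0.92197744 / sqrt(11) = 0.27798666
u_B1 = 1.266 / sqrt(3) = 0.73092544
u_B2 = 1.121 / sqrt(2) = 0.7926667
uc = sqrt(0.27798666^2 + 0.73092544^2 + 0.7926667^2) = 1.1134851
U = k * uc = 3 * 1.1134851
U = 3.3405

3.3405


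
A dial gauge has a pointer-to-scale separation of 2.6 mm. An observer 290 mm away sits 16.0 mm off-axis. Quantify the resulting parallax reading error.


error = h * offset / d
= 2.6 * 16.0 / 290
= 0.1434

0.1434


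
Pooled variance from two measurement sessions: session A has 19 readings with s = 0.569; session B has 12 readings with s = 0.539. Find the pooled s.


s_p = sqrt(((n1-1)*s1^2 + (n2-1)*s2^2) / (n1+n2-2))
numerator = (19-1)*0.569^2 + (12-1)*0.539^2 = 5.827698 + 3.195731 = 9.023429
denominator = 19 + 12 - 2 = 29
s_p^2 = 9.023429 / 29 = 0.31115272
s_p = sqrt(0.31115272) = 0.5578

0.5578


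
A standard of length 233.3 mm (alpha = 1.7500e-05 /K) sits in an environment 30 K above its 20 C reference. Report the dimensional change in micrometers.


dL = L * alpha * dT
= 233.3 * 1.7500e-05 * 30
= 0.1224825 mm
dL_um = 0.1224825 * 1000 = 122.4825 um

122.4825


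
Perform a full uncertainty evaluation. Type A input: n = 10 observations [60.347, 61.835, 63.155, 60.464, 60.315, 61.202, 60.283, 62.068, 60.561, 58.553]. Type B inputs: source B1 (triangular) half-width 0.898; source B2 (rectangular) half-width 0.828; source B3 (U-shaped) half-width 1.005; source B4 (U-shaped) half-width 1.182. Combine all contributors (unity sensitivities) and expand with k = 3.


mean = (60.347 + 61.835 + 63.155 + 60.464 + 60.315 + 61.202 + 60.283 + 62.068 + 60.561 + 58.553) / 10 = 60.8783
s = sqrt(sum((x - mean)^2)/(n-1)) = 1.2583993
u_A = s / sqrt(n) = 1.2583993 / sqrt(10) = 0.3979408
u_B1 = 0.898 / sqrt(6) = 0.36660696
u_B2 = 0.828 / sqrt(3) = 0.47804602
u_B3 = 1.005 / sqrt(2) = 0.71064232
u_B4 = 1.182 / sqrt(2) = 0.83580022
uc = sqrt(0.3979408^2 + 0.36660696^2 + 0.47804602^2 + 0.71064232^2 + 0.83580022^2) = 1.3133393
U = k * uc = 3 * 1.3133393
U = 3.9400

3.9400


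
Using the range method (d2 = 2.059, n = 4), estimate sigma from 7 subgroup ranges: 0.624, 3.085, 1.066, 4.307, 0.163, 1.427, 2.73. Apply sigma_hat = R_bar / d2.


R_bar = (0.624 + 3.085 + 1.066 + 4.307 + 0.163 + 1.427 + 2.73) / 7
R_bar = 13.402 / 7 = 1.9145714
sigma_hat = R_bar / d2 = 1.9145714 / 2.059 = 0.9299

0.9299


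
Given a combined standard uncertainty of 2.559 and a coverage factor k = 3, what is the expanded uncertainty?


U = k * uc
U = 3 * 2.559
U = 7.6770

7.6770


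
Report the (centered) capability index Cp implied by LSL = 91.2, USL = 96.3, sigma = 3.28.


Cp = (USL - LSL) / (6 * sigma)
= (96.3 - 91.2) / (6 * 3.28)
= 5.1000 / 19.6800
= 0.2591

0.2591


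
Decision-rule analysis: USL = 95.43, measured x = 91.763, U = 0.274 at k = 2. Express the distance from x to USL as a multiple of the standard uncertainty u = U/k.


u = U / k = 0.274 / 2 = 0.137
margin = |USL - x| = |95.43 - 91.763| = 3.667
z = margin / u = 3.667 / 0.137
z = 26.7664

26.7664


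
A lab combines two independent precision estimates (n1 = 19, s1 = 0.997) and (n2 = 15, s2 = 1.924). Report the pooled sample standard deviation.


s_p = sqrt(((n1-1)*s1^2 + (n2-1)*s2^2) / (n1+n2-2))
numerator = (19-1)*0.997^2 + (15-1)*1.924^2 = 17.892162 + 51.824864 = 69.717026
denominator = 19 + 15 - 2 = 32
s_p^2 = 69.717026 / 32 = 2.1786571
s_p = sqrt(2.1786571) = 1.4760

1.4760


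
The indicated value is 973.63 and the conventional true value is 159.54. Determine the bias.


Systematic error = measured - true
= 973.63 - 159.54
= 814.0900

814.0900


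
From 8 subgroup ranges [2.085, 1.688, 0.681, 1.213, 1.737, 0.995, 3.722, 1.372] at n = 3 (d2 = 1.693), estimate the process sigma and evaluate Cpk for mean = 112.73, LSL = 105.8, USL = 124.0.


R_bar = (2.085 + 1.688 + 0.681 + 1.213 + 1.737 + 0.995 + 3.722 + 1.372) / 8 = 1.686625
sigma = R_bar / d2 = 1.686625 / 1.693 = 0.99623449
Cp = (USL - LSL)/(6*sigma) = (124.0 - 105.8)/(6*0.99623449) = 3.0448
Cpu = (124.0 - 112.73)/(3*0.99623449) = 3.7709
Cpl = (112.73 - 105.8)/(3*0.99623449) = 2.3187
Cpk = min(Cpu, Cpl) = 2.3187

2.3187


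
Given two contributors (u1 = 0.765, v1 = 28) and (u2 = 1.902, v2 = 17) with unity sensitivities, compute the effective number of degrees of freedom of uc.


uc = sqrt(u1^2 + u2^2) = sqrt(0.765^2 + 1.902^2) = 2.0500802
v_eff = uc^4 / (u1^4/v1 + u2^4/v2)
= 2.0500802^4 / (0.765^4/28 + 1.902^4/17)
= 17.66377 / 0.78205871
v_eff = 22.5862

22.5862


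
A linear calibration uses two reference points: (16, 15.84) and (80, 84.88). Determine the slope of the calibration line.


slope = (y2 - y1) / (x2 - x1)
= (84.88 - 15.84) / (80 - 16)
= 69.0400 / 64
= 1.0787

1.0787


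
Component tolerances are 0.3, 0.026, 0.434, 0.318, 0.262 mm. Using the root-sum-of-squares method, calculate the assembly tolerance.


RSS = sqrt(0.3^2 + 0.026^2 + 0.434^2 + 0.318^2 + 0.262^2)
= sqrt(0.4488)
= 0.6699

0.6699


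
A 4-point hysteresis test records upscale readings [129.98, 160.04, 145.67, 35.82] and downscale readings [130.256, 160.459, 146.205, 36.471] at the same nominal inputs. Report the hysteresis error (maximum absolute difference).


|129.98 - 130.256| = 0.2760
|160.04 - 160.459| = 0.4190
|145.67 - 146.205| = 0.5350
|35.82 - 36.471| = 0.6510
hysteresis = max(diffs) = 0.6510

0.6510


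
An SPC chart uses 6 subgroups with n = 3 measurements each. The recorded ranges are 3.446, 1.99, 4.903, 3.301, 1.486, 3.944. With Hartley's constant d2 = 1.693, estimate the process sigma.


R_bar = (3.446 + 1.99 + 4.903 + 3.301 + 1.486 + 3.944) / 6
R_bar = 19.07 / 6 = 3.1783333
sigma_hat = R_bar / d2 = 3.1783333 / 1.693 = 1.8773

1.8773


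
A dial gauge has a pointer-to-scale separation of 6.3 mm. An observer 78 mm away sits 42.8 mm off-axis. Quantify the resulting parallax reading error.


error = h * offset / d
= 6.3 * 42.8 / 78
= 3.4569

3.4569


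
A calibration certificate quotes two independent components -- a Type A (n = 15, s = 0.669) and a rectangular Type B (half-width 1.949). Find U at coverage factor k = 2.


u_A = s / sqrt(n) = 0.669 / sqrt(15) = 0.17273506
u_B = half_width / sqrt(3) = 1.949 / sqrt(3) = 1.1252557
uc = sqrt(u_A^2 + u_B^2) = sqrt(0.17273506^2 + 1.1252557^2) = 1.1384366
U = k * uc = 2 * 1.1384366
U = 2.2769

2.2769


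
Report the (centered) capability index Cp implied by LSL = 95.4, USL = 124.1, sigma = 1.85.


Cp = (USL - LSL) / (6 * sigma)
= (124.1 - 95.4) / (6 * 1.85)
= 28.7000 / 11.1000
= 2.5856

2.5856


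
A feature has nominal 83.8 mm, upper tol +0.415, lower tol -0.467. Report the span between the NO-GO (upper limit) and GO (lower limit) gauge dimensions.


GO = nominal - lower_tol (smallest hole = maximum material condition)
GO = 83.8 - 0.467 = 83.333
NO-GO = nominal + upper_tol (largest hole = least material condition)
NO-GO = 83.8 + 0.415 = 84.215
spread = NO-GO - GO = 84.215 - 83.333 = 0.8820

0.8820


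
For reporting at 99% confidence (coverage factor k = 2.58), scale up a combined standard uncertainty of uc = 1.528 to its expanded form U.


U = k * uc
U = 2.58 * 1.528
U = 3.9422

3.9422


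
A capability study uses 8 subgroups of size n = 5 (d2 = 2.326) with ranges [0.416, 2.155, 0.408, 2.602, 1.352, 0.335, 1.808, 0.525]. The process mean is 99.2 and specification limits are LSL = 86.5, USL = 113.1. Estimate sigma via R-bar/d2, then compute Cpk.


R_bar = (0.416 + 2.155 + 0.408 + 2.602 + 1.352 + 0.335 + 1.808 + 0.525) / 8 = 1.200125
sigma = R_bar / d2 = 1.200125 / 2.326 = 0.51596088
Cp = (USL - LSL)/(6*sigma) = (113.1 - 86.5)/(6*0.51596088) = 8.5924
Cpu = (113.1 - 99.2)/(3*0.51596088) = 8.9800
Cpl = (99.2 - 86.5)/(3*0.51596088) = 8.2048
Cpk = min(Cpu, Cpl) = 8.2048

8.2048


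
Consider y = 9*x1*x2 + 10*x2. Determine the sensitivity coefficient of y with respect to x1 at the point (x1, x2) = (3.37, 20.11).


y = 9*x1*x2 + 10*x2
dy/dx1 = 9*x2
Evaluate at x2 = 20.11: c1 = 9 * 20.11
c1 = 180.9900

180.9900


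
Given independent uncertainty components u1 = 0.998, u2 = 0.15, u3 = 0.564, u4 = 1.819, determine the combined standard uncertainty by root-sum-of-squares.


uc = sqrt(0.998^2 + 0.15^2 + 0.564^2 + 1.819^2)
uc = sqrt(4.645361)
uc = 2.1553

2.1553


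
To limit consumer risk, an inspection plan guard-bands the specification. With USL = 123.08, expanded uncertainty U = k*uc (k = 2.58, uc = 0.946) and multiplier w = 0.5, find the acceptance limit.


U = k * uc = 2.58 * 0.946 = 2.44068
guard band g = w * U = 0.5 * 2.44068 = 1.22034
AL = USL - g = 123.08 - 1.22034
AL = 121.8597

121.8597


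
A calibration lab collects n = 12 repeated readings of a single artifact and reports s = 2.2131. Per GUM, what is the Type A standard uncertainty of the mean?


u_A = s / sqrt(n)
u_A = 2.2131 / sqrt(12)
u_A = 2.2131 / 3.4641016
u_A = 0.6389

0.6389


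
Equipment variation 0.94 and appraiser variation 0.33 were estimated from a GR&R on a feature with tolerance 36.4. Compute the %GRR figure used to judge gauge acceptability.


GRR = sqrt(EV^2 + AV^2) = sqrt(0.94^2 + 0.33^2) = 0.99624294
%GRR = GRR / tol * 100 = 0.99624294 / 36.4 * 100
%GRR = 2.7369

2.7369


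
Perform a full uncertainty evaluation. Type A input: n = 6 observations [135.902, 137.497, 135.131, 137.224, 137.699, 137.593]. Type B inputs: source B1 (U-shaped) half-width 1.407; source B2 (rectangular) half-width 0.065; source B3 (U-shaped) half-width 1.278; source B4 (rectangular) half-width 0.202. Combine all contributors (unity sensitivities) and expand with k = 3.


mean = (135.902 + 137.497 + 135.131 + 137.224 + 137.699 + 137.593) / 6 = 136.841
s = sqrt(sum((x - mean)^2)/(n-1)) = 1.0662564
u_A = s / sqrt(n) = 1.0662564 / sqrt(6) = 0.43529735
u_B1 = 1.407 / sqrt(2) = 0.99489924
u_B2 = 0.065 / sqrt(3) = 0.037527767
u_B3 = 1.278 / sqrt(2) = 0.90368247
u_B4 = 0.202 / sqrt(3) = 0.11662475
uc = sqrt(0.43529735^2 + 0.99489924^2 + 0.037527767^2 + 0.90368247^2 + 0.11662475^2) = 1.4180832
U = k * uc = 3 * 1.4180832
U = 4.2542

4.2542


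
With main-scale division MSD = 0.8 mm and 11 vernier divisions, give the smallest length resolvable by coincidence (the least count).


LC = MSD / n_div
= 0.8 / 11
= 0.0727

0.0727


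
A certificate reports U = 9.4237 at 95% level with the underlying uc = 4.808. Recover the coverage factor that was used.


k = U / uc
k = 9.4237 / 4.808
k = 1.96

1.96


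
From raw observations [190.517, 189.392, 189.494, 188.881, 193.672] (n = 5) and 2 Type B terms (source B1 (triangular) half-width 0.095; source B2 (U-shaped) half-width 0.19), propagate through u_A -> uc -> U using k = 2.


mean = (190.517 + 189.392 + 189.494 + 188.881 + 193.672) / 5 = 190.3912
s = sqrt(sum((x - mean)^2)/(n-1)) = 1.9276635
u_A = s / sqrt(n) = 1.9276635 / sqrt(5) = 0.86207732
u_B1 = 0.095 / sqrt(6) = 0.038783588
u_B2 = 0.19 / sqrt(2) = 0.13435029
uc = sqrt(0.86207732^2 + 0.038783588^2 + 0.13435029^2) = 0.87334499
U = k * uc = 2 * 0.87334499
U = 1.7467

1.7467


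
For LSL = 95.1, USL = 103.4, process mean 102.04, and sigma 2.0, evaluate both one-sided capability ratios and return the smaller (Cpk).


Cpu = (USL - mean) / (3*sigma) = (103.4 - 102.04) / (3*2.0) = 0.2267
Cpl = (mean - LSL) / (3*sigma) = (102.04 - 95.1) / (3*2.0) = 1.1567
Cpk = min(Cpu, Cpl) = 0.2267

0.2267


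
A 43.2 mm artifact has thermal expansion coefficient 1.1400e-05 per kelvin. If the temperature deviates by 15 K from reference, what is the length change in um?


dL = L * alpha * dT
= 43.2 * 1.1400e-05 * 15
= 0.0073872 mm
dL_um = 0.0073872 * 1000 = 7.3872 um

7.3872


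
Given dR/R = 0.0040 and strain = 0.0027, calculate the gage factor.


GF = (dR/R) / epsilon
= 0.0040 / 0.0027
= 1.4815

1.4815


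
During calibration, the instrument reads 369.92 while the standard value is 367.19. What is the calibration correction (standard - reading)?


Correction = standard - reading
= 367.19 - 369.92
= -2.7300

-2.7300


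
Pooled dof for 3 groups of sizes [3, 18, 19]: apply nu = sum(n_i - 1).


nu = sum_i (n_i - 1)
nu = ((3 - 1) + (18 - 1) + (19 - 1))
nu = 2 + 17 + 18
nu = 37

37


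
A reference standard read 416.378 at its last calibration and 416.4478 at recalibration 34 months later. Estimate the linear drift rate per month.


rate = (v2 - v1) / months
= (416.4478 - 416.378) / 34
= 0.0698 / 34
= 0.0021

0.0021


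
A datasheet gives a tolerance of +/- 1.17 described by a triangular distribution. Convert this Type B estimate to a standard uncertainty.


u_B = half_width / sqrt(6)
u_B = 1.17 / 2.4494897
u_B = 0.4777

0.4777


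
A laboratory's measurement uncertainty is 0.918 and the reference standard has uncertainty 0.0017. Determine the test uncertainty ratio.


TUR = u_lab / u_ref
= 0.918 / 0.0017
= 540.0000

540.0000


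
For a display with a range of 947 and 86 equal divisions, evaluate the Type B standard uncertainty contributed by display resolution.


resolution = range / divisions
resolution = 947 / 86 = 11.011628
u_res = resolution / (2*sqrt(3))
u_res = 11.011628 / 3.4641016
u_res = 3.1788

3.1788


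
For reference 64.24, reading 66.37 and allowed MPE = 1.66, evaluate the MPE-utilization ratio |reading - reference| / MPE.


e = indication - reference = 66.37 - 64.24 = 2.1300
|e| = 2.1300
ratio = |e| / MPE = 2.1300 / 1.66
ratio = 1.2831

1.2831


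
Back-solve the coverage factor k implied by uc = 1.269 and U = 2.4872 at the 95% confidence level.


k = U / uc
k = 2.4872 / 1.269
k = 1.96

1.96


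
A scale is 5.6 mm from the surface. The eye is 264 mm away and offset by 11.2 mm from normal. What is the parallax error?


error = h * offset / d
= 5.6 * 11.2 / 264
= 0.2376

0.2376


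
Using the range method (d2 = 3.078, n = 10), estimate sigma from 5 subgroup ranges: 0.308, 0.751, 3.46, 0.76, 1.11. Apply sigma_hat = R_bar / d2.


R_bar = (0.308 + 0.751 + 3.46 + 0.76 + 1.11) / 5
R_bar = 6.389 / 5 = 1.2778
sigma_hat = R_bar / d2 = 1.2778 / 3.078 = 0.4151

0.4151


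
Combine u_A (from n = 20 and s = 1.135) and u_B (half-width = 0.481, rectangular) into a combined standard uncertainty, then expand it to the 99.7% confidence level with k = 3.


u_A = s / sqrt(n) = 1.135 / sqrt(20) = 0.25379372
u_B = half_width / sqrt(3) = 0.481 / sqrt(3) = 0.27770548
uc = sqrt(u_A^2 + u_B^2) = sqrt(0.25379372^2 + 0.27770548^2) = 0.37620684
U = k * uc = 3 * 0.37620684
U = 1.1286

1.1286


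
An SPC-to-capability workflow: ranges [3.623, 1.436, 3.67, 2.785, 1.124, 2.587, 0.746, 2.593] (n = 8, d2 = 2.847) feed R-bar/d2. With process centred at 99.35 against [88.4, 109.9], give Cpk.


R_bar = (3.623 + 1.436 + 3.67 + 2.785 + 1.124 + 2.587 + 0.746 + 2.593) / 8 = 2.3205
sigma = R_bar / d2 = 2.3205 / 2.847 = 0.81506849
Cp = (USL - LSL)/(6*sigma) = (109.9 - 88.4)/(6*0.81506849) = 4.3964
Cpu = (109.9 - 99.35)/(3*0.81506849) = 4.3146
Cpl = (99.35 - 88.4)/(3*0.81506849) = 4.4782
Cpk = min(Cpu, Cpl) = 4.3146

4.3146


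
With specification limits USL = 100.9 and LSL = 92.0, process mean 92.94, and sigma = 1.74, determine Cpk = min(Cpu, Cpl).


Cpu = (USL - mean) / (3*sigma) = (100.9 - 92.94) / (3*1.74) = 1.5249
Cpl = (mean - LSL) / (3*sigma) = (92.94 - 92.0) / (3*1.74) = 0.1801
Cpk = min(Cpu, Cpl) = 0.1801

0.1801


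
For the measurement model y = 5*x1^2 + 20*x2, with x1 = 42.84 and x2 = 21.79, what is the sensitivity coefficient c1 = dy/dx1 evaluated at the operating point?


y = 5*x1^2 + 20*x2
dy/dx1 = 2*5*x1
Evaluate at x1 = 42.84: c1 = 10 * 42.84
c1 = 428.4000

428.4000


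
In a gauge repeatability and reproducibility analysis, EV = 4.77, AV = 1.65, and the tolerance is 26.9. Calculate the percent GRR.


GRR = sqrt(EV^2 + AV^2) = sqrt(4.77^2 + 1.65^2) = 5.0473161
%GRR = GRR / tol * 100 = 5.0473161 / 26.9 * 100
%GRR = 18.7633

18.7633


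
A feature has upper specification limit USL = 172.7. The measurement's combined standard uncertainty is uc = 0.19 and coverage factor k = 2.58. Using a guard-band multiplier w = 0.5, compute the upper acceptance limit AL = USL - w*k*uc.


U = k * uc = 2.58 * 0.19 = 0.4902
guard band g = w * U = 0.5 * 0.4902 = 0.2451
AL = USL - g = 172.7 - 0.2451
AL = 172.4549

172.4549


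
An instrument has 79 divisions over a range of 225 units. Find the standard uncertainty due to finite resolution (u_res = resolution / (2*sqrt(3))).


resolution = range / divisions
resolution = 225 / 79 = 2.8481013
u_res = resolution / (2*sqrt(3))
u_res = 2.8481013 / 3.4641016
u_res = 0.8222

0.8222


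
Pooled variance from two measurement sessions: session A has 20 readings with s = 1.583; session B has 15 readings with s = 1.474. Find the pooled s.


s_p = sqrt(((n1-1)*s1^2 + (n2-1)*s2^2) / (n1+n2-2))
numerator = (20-1)*1.583^2 + (15-1)*1.474^2 = 47.611891 + 30.417464 = 78.029355
denominator = 20 + 15 - 2 = 33
s_p^2 = 78.029355 / 33 = 2.3645259
s_p = sqrt(2.3645259) = 1.5377

1.5377


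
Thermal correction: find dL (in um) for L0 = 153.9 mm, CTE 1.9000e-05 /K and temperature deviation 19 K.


dL = L * alpha * dT
= 153.9 * 1.9000e-05 * 19
= 0.0555579 mm
dL_um = 0.0555579 * 1000 = 55.5579 um

55.5579


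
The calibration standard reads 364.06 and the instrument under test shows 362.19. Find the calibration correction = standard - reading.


Correction = standard - reading
= 364.06 - 362.19
= 1.8700

1.8700


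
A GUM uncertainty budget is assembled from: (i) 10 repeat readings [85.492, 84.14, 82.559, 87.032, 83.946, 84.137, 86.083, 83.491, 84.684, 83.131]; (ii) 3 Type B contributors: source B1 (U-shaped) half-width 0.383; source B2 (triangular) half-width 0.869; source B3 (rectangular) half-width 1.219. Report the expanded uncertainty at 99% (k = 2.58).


mean = (85.492 + 84.14 + 82.559 + 87.032 + 83.946 + 84.137 + 86.083 + 83.491 + 84.684 + 83.131) / 10 = 84.4695
s = sqrt(sum((x - mean)^2)/(n-1)) = 1.380561
u_A = s / sqrt(n) = 1.380561 / sqrt(10) = 0.43657172
u_B1 = 0.383 / sqrt(2) = 0.2708219
u_B2 = 0.869 / sqrt(6) = 0.35476776
u_B3 = 1.219 / sqrt(3) = 0.70378998
uc = sqrt(0.43657172^2 + 0.2708219^2 + 0.35476776^2 + 0.70378998^2) = 0.94080809
U = k * uc = 2.58 * 0.94080809
U = 2.4273

2.4273


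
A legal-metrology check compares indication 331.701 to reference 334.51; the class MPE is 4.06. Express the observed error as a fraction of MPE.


e = indication - reference = 331.701 - 334.51 = -2.8090
|e| = 2.8090
ratio = |e| / MPE = 2.8090 / 4.06
ratio = 0.6919

0.6919


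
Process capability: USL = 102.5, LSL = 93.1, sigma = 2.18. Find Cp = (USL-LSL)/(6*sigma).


Cp = (USL - LSL) / (6 * sigma)
= (102.5 - 93.1) / (6 * 2.18)
= 9.4000 / 13.0800
= 0.7187

0.7187


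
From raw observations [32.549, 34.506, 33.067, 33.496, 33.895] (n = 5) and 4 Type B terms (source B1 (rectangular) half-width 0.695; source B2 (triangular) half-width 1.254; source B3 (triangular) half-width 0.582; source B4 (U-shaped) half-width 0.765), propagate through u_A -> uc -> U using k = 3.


mean = (32.549 + 34.506 + 33.067 + 33.496 + 33.895) / 5 = 33.5026
s = sqrt(sum((x - mean)^2)/(n-1)) = 0.75165371
u_A = s / sqrt(n) = 0.75165371 / sqrt(5) = 0.33614976
u_B1 = 0.695 / sqrt(3) = 0.40125844
u_B2 = 1.254 / sqrt(6) = 0.51194336
u_B3 = 0.582 / sqrt(6) = 0.23760051
u_B4 = 0.765 / sqrt(2) = 0.54093669
uc = sqrt(0.33614976^2 + 0.40125844^2 + 0.51194336^2 + 0.23760051^2 + 0.54093669^2) = 0.9408281
U = k * uc = 3 * 0.9408281
U = 2.8225

2.8225


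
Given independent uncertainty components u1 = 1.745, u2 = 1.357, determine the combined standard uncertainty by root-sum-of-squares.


uc = sqrt(1.745^2 + 1.357^2)
uc = sqrt(4.886474)
uc = 2.2105

2.2105


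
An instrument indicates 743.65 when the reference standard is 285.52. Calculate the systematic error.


Systematic error = measured - true
= 743.65 - 285.52
= 458.1300

458.1300


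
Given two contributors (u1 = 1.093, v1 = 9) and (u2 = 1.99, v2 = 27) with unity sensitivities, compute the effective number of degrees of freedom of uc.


uc = sqrt(u1^2 + u2^2) = sqrt(1.093^2 + 1.99^2) = 2.2704072
v_eff = uc^4 / (u1^4/v1 + u2^4/v2)
= 2.2704072^4 / (1.093^4/9 + 1.99^4/27)
= 26.571436 / 0.73940558
v_eff = 35.9362

35.9362


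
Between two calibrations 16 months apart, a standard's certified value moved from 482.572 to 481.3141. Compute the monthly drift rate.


rate = (v2 - v1) / months
= (481.3141 - 482.572) / 16
= -1.2579 / 16
= -0.0786

-0.0786


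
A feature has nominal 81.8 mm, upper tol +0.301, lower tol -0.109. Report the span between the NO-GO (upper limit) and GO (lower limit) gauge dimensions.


GO = nominal - lower_tol (smallest hole = maximum material condition)
GO = 81.8 - 0.109 = 81.691
NO-GO = nominal + upper_tol (largest hole = least material condition)
NO-GO = 81.8 + 0.301 = 82.101
spread = NO-GO - GO = 82.101 - 81.691 = 0.4100

0.4100


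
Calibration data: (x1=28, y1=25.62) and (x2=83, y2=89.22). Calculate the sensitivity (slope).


slope = (y2 - y1) / (x2 - x1)
= (89.22 - 25.62) / (83 - 28)
= 63.6000 / 55
= 1.1564

1.1564


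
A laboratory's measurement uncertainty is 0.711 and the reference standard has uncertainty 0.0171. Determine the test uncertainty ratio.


TUR = u_lab / u_ref
= 0.711 / 0.0171
= 41.5789

41.5789


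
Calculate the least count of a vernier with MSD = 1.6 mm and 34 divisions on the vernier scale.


LC = MSD / n_div
= 1.6 / 34
= 0.0471

0.0471


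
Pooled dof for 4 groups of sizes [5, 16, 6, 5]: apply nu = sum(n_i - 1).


nu = sum_i (n_i - 1)
nu = ((5 - 1) + (16 - 1) + (6 - 1) + (5 - 1))
nu = 4 + 15 + 5 + 4
nu = 28

28


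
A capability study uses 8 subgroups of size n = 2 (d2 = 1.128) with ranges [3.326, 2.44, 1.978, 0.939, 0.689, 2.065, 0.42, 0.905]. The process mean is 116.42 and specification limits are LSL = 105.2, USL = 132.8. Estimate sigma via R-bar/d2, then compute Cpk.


R_bar = (3.326 + 2.44 + 1.978 + 0.939 + 0.689 + 2.065 + 0.42 + 0.905) / 8 = 1.59525
sigma = R_bar / d2 = 1.59525 / 1.128 = 1.4142287
Cp = (USL - LSL)/(6*sigma) = (132.8 - 105.2)/(6*1.4142287) = 3.2527
Cpu = (132.8 - 116.42)/(3*1.4142287) = 3.8608
Cpl = (116.42 - 105.2)/(3*1.4142287) = 2.6446
Cpk = min(Cpu, Cpl) = 2.6446

2.6446


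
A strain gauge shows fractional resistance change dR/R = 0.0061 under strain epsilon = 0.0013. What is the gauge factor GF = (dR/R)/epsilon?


GF = (dR/R) / epsilon
= 0.0061 / 0.0013
= 4.6923

4.6923
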